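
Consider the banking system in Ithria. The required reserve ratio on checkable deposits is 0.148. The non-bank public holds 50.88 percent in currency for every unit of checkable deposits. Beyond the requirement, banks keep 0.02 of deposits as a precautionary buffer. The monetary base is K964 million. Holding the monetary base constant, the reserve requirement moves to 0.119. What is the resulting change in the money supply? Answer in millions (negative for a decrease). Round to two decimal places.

K96.21 million

Initially m₁ = (1 + 0.5088) / (0.148 + 0.02 + 0.5088) ≈ 2.229314, so M₁ = 2.229314 × 964 ≈ 2149.0587 million.
After the change m₂ = (1 + 0.5088) / (0.119 + 0.02 + 0.5088) ≈ 2.329114, so M₂ = 2.329114 × 964 ≈ 2245.2659 million.
ΔM = M₂ − M₁ = 2245.2659 − 2149.0587 = 96.2072 million.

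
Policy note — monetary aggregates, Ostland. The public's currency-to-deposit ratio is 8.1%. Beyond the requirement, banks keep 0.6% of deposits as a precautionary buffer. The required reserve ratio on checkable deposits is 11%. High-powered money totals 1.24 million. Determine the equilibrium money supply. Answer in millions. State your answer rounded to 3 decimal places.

The money multiplier is m = (1 + c) / (rr + e + c) = (1 + 0.081) / (0.11 + 0.006 + 0.081) ≈ 5.48731.
So M = m × MB = 5.48731 × 1.24 ≈ 6.8043 million.

6.804 million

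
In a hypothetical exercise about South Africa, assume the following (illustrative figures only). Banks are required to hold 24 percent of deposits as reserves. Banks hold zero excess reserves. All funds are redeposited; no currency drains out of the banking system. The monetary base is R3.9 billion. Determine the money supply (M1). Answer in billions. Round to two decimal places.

R16.25 billion

With no currency drain or excess reserves, the money multiplier is m = 1/rr = 1/0.24 ≈ 4.1667.
Money supply M = m × MB = 4.1667 × 3.9 ≈ 16.2501 billion.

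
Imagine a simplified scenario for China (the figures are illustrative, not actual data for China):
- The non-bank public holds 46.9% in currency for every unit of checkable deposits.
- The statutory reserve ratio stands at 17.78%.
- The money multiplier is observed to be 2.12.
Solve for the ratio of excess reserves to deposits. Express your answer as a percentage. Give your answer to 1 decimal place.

4.6%

Using m = 2.12. Since m = (1 + c)/(c + rr + e), the denominator satisfies c + rr + e = (1 + c)/m = (1 + 0.469) / 2.12 ≈ 0.692925.
With c = 0.469 and rr = 0.1778, the ratio of excess reserves to deposits is 0.692925 − 0.469 − 0.1778 = 0.046125.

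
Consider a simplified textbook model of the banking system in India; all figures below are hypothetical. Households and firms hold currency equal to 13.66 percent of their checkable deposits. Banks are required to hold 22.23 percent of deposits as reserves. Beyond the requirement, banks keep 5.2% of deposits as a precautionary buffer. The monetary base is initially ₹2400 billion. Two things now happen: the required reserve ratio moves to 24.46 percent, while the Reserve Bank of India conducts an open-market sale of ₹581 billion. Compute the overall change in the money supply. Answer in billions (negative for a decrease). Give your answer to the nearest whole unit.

-1866 billion

Before: m₁ = (1 + 0.1366) / (0.2223 + 0.052 + 0.1366) ≈ 2.76612, MB₁ = 2400, so M₁ = 2.76612 × 2400 = 6638.688 billion.
After: m₂ = (1 + 0.1366) / (0.2446 + 0.052 + 0.1366) ≈ 2.62373, MB₂ = 2400 − 581 = 1819, so M₂ = 2.62373 × 1819 ≈ 4772.5649 billion.
ΔM = M₂ − M₁ = 4772.5649 − 6638.688 = -1866.1231 billion.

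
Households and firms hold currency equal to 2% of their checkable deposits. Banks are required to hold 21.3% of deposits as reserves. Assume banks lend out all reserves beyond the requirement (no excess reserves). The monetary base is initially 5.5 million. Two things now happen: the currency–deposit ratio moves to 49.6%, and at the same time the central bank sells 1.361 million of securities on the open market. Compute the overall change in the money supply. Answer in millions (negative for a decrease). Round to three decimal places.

-15.344 million

Before: m₁ = (1 + 0.02) / (0.213 + 0.02) ≈ 4.37768, MB₁ = 5.5, so M₁ = 4.37768 × 5.5 ≈ 24.0772 million.
After: m₂ = (1 + 0.496) / (0.213 + 0.496) ≈ 2.11001, MB₂ = 5.5 − 1.361 = 4.139, so M₂ = 2.11001 × 4.139 ≈ 8.7333 million.
ΔM = M₂ − M₁ = 8.7333 − 24.0772 = -15.3439 million.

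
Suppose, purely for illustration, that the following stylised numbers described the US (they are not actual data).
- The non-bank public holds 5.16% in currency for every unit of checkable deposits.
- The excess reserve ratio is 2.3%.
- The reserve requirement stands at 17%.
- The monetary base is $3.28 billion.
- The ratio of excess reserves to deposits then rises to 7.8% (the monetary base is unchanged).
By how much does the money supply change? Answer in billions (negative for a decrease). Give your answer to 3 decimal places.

Initially m₁ = (1 + 0.0516) / (0.17 + 0.023 + 0.0516) ≈ 4.29926, so M₁ = 4.29926 × 3.28 ≈ 14.1016 billion.
After the change m₂ = (1 + 0.0516) / (0.17 + 0.078 + 0.0516) ≈ 3.51001, so M₂ = 3.51001 × 3.28 ≈ 11.5128 billion.
ΔM = M₂ − M₁ = 11.5128 − 14.1016 = -2.5888 billion.

-2.589 billion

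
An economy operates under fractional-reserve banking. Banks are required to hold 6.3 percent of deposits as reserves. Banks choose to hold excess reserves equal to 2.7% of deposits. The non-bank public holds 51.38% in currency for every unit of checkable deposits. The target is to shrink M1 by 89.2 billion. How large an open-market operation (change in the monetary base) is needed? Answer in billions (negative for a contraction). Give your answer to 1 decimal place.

-35.6 billion

The money multiplier is m = (1 + c) / (rr + e + c) = (1 + 0.5138) / (0.063 + 0.027 + 0.5138) ≈ 2.5071.
ΔMB = ΔM / m = (−89.2) / 2.5071 ≈ -35.579 billion.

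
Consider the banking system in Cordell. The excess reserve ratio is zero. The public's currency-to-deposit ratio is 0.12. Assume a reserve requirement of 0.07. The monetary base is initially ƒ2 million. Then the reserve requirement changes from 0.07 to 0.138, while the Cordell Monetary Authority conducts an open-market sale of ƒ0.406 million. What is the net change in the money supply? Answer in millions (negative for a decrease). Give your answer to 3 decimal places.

-4.870 million

Before: m₁ = (1 + 0.12) / (0.07 + 0.12) ≈ 5.89474, MB₁ = 2, so M₁ = 5.89474 × 2 ≈ 11.7895 million.
After: m₂ = (1 + 0.12) / (0.138 + 0.12) ≈ 4.34109, MB₂ = 2 − 0.406 = 1.594, so M₂ = 4.34109 × 1.594 ≈ 6.9197 million.
ΔM = M₂ − M₁ = 6.9197 − 11.7895 = -4.8698 million.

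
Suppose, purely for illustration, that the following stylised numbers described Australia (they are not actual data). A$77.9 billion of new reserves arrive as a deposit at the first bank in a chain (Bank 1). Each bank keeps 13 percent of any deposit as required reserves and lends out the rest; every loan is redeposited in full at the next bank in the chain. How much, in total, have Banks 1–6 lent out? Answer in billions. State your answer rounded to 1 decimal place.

Bank i lends (1 − rr)^i of the original deposit: Bank 1 lends 77.9·0.8700 = 67.7730, Bank 2 lends 77.9·0.8700² ≈ 58.9625, and so on.
Summing a geometric series: total = 77.9·[0.8700·(1 − 0.8700^6) / (1 − 0.8700)] ≈ 295.2681 billion.

A$295.3 billion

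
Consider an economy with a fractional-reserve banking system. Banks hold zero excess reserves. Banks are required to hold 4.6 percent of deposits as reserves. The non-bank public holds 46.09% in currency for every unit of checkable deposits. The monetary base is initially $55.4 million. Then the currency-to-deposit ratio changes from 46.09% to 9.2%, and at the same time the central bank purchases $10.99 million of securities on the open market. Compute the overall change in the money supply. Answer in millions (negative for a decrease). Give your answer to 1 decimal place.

Before: m₁ = (1 + 0.4609) / (0.046 + 0.4609) ≈ 2.8820, MB₁ = 55.4, so M₁ = 2.8820 × 55.4 = 159.6628 million.
After: m₂ = (1 + 0.092) / (0.046 + 0.092) ≈ 7.9130, MB₂ = 55.4 + 10.99 = 66.39, so M₂ = 7.9130 × 66.39 ≈ 525.3441 million.
ΔM = M₂ − M₁ = 525.3441 − 159.6628 = 365.6813 million.

$365.7 million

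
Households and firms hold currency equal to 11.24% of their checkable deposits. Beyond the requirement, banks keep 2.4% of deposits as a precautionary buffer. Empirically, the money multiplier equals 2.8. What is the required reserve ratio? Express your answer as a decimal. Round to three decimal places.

Using m = 2.8. Since m = (1 + c)/(c + rr + e), the denominator satisfies c + rr + e = (1 + c)/m = (1 + 0.1124) / 2.8 ≈ 0.397286.
With c = 0.1124 and e = 0.024, the required reserve ratio is 0.397286 − 0.1124 − 0.024 = 0.260886.

0.261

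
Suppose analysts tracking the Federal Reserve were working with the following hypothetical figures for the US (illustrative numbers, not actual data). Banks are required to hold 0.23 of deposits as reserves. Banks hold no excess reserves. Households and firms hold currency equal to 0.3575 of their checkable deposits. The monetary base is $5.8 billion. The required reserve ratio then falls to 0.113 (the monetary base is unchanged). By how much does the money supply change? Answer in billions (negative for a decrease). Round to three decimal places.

Initially m₁ = (1 + 0.3575) / (0.23 + 0.3575) ≈ 2.31064, so M₁ = 2.31064 × 5.8 ≈ 13.4017 billion.
After the change m₂ = (1 + 0.3575) / (0.113 + 0.3575) ≈ 2.88523, so M₂ = 2.88523 × 5.8 ≈ 16.7343 billion.
ΔM = M₂ − M₁ = 16.7343 − 13.4017 = 3.3326 billion.

$3.333 billion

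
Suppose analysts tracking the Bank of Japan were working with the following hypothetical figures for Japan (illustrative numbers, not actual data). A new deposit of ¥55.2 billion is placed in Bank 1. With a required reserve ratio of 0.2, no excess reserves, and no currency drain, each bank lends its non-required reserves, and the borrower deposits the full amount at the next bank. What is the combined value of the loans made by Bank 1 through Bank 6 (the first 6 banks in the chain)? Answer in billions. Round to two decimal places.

Bank i lends (1 − rr)^i of the original deposit: Bank 1 lends 55.2·0.8000 = 44.1600, Bank 2 lends 55.2·0.8000² = 35.3280, and so on.
Summing a geometric series: total = 55.2·[0.8000·(1 − 0.8000^6) / (1 − 0.8000)] ≈ 162.9186 billion.

¥162.92 billion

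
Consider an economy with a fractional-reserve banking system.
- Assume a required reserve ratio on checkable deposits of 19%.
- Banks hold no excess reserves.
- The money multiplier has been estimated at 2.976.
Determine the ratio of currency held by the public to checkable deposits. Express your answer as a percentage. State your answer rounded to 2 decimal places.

21.99%

Using m = 2.976. From m = (1 + c)/(c + rr + e), rearranging gives 1 + c = m·(c + rr + e), so c·(1 − m) = m·(rr + e) − 1.
Hence c = [m·(rr + e) − 1]/(1 − m) = [2.976 × (0.19 + 0) − 1] / (1 − 2.976) ≈ 0.219919.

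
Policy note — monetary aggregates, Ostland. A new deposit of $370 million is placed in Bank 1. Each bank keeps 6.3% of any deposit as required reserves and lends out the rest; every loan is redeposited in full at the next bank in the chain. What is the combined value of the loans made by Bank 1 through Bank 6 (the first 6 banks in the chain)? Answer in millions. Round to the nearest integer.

$1779 million

Bank i lends (1 − rr)^i of the original deposit: Bank 1 lends 370·0.9370 = 346.6900, Bank 2 lends 370·0.9370² ≈ 324.8485, and so on.
Summing a geometric series: total = 370·[0.9370·(1 − 0.9370^6) / (1 − 0.9370)] ≈ 1778.7703 million.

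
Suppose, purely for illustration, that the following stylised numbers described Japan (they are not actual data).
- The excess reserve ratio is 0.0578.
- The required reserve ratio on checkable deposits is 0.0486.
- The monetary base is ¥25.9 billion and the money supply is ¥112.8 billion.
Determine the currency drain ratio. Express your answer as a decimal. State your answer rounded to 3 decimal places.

Using m = M/MB = 112.8/25.9 ≈ 4.355212. From m = (1 + c)/(c + rr + e), rearranging gives 1 + c = m·(c + rr + e), so c·(1 − m) = m·(rr + e) − 1.
Hence c = [m·(rr + e) − 1]/(1 − m) = [4.355212 × (0.0486 + 0.0578) − 1] / (1 − 4.355212) ≈ 0.159932.

0.160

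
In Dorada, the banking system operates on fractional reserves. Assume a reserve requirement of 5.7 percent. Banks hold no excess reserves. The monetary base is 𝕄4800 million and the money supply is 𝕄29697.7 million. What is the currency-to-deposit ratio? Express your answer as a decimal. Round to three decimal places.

Using m = M/MB = 29697.7/4800 ≈ 6.187021. From m = (1 + c)/(c + rr + e), rearranging gives 1 + c = m·(c + rr + e), so c·(1 − m) = m·(rr + e) − 1.
Hence c = [m·(rr + e) − 1]/(1 − m) = [6.187021 × (0.057 + 0) − 1] / (1 − 6.187021) ≈ 0.124800.

0.125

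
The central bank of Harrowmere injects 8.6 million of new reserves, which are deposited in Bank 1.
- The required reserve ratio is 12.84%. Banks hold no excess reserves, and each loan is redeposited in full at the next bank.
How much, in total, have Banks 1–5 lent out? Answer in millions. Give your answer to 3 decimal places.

29.013 million

Bank i lends (1 − rr)^i of the original deposit: Bank 1 lends 8.6·0.8716 ≈ 7.4958, Bank 2 lends 8.6·0.8716² ≈ 6.5333, and so on.
Summing a geometric series: total = 8.6·[0.8716·(1 − 0.8716^5) / (1 − 0.8716)] ≈ 29.0127 million.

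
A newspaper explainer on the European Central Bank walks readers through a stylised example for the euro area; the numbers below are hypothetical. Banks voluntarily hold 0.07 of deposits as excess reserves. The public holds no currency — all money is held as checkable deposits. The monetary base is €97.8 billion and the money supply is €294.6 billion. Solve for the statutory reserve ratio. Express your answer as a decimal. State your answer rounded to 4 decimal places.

Using m = M/MB = 294.6/97.8 ≈ 3.012270. Since m = (1 + c)/(c + rr + e), the denominator satisfies c + rr + e = (1 + c)/m = (1 + 0) / 3.012270 ≈ 0.331976.
With c = 0 and e = 0.07, the statutory reserve ratio is 0.331976 − 0 − 0.07 = 0.261976.

0.2620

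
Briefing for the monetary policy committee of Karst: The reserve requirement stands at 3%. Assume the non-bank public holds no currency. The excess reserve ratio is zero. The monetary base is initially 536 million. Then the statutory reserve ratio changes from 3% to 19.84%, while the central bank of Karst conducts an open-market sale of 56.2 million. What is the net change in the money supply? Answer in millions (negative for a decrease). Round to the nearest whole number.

-15448 million

Before: m₁ = 1 / (0.03) ≈ 33.3333, MB₁ = 536, so M₁ = 33.3333 × 536 = 17866.6488 million.
After: m₂ = 1 / (0.1984) ≈ 5.0403, MB₂ = 536 − 56.2 = 479.8, so M₂ = 5.0403 × 479.8 ≈ 2418.3359 million.
ΔM = M₂ − M₁ = 2418.3359 − 17866.6488 = -15448.3129 million.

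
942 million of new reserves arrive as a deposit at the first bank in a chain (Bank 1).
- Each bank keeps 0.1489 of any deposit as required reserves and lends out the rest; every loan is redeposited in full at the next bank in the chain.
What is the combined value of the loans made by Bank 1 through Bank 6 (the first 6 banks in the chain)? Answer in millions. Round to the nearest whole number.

Bank i lends (1 − rr)^i of the original deposit: Bank 1 lends 942·0.8511 = 801.7362, Bank 2 lends 942·0.8511² ≈ 682.3577, and so on.
Summing a geometric series: total = 942·[0.8511·(1 − 0.8511^6) / (1 − 0.8511)] ≈ 3337.8531 million.

3338 million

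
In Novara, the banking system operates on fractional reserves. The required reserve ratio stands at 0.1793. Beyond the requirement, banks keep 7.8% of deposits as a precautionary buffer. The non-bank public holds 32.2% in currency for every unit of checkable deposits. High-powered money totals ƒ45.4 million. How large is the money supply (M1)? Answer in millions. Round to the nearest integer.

The money multiplier is m = (1 + c) / (rr + e + c) = (1 + 0.322) / (0.1793 + 0.078 + 0.322) ≈ 2.2821.
So M = m × MB = 2.2821 × 45.4 ≈ 103.6073 million.

ƒ104 million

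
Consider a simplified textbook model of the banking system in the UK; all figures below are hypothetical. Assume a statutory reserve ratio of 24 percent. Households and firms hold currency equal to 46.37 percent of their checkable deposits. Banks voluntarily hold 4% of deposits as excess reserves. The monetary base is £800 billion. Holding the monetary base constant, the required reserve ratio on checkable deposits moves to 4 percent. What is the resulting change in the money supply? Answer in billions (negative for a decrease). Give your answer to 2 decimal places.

£579.18 billion

Initially m₁ = (1 + 0.4637) / (0.24 + 0.04 + 0.4637) ≈ 1.968132, so M₁ = 1.968132 × 800 = 1574.5056 billion.
After the change m₂ = (1 + 0.4637) / (0.04 + 0.04 + 0.4637) ≈ 2.692110, so M₂ = 2.692110 × 800 = 2153.688 billion.
ΔM = M₂ − M₁ = 2153.688 − 1574.5056 = 579.1824 billion.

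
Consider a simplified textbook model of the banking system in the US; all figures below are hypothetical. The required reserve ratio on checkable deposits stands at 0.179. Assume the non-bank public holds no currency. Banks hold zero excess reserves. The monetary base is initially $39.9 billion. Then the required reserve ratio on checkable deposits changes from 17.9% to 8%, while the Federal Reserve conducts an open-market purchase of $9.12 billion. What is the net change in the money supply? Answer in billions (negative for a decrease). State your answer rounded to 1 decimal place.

Before: m₁ = 1 / (0.179) ≈ 5.5866, MB₁ = 39.9, so M₁ = 5.5866 × 39.9 ≈ 222.9053 billion.
After: m₂ = 1 / (0.08) = 12.5, MB₂ = 39.9 + 9.12 = 49.02, so M₂ = 12.5 × 49.02 = 612.75 billion.
ΔM = M₂ − M₁ = 612.75 − 222.9053 = 389.8447 billion.

$389.8 billion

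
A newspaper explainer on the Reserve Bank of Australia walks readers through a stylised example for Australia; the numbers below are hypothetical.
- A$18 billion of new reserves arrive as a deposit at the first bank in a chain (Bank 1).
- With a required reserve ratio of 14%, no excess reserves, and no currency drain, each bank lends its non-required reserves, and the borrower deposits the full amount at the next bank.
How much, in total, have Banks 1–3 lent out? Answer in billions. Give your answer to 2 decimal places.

Bank i lends (1 − rr)^i of the original deposit: Bank 1 lends 18·0.8600 = 15.4800, Bank 2 lends 18·0.8600² = 13.3128, and so on.
Summing a geometric series: total = 18·[0.8600·(1 − 0.8600^3) / (1 − 0.8600)] ≈ 40.2418 billion.

A$40.24 billion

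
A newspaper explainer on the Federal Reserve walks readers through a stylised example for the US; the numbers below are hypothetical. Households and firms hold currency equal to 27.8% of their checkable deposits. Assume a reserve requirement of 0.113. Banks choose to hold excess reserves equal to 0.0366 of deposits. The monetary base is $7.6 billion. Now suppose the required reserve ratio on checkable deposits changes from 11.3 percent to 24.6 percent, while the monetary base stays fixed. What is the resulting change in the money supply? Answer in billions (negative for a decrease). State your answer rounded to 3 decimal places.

-5.389 billion

Initially m₁ = (1 + 0.278) / (0.113 + 0.0366 + 0.278) ≈ 2.98877, so M₁ = 2.98877 × 7.6 ≈ 22.7147 billion.
After the change m₂ = (1 + 0.278) / (0.246 + 0.0366 + 0.278) ≈ 2.27970, so M₂ = 2.27970 × 7.6 ≈ 17.3257 billion.
ΔM = M₂ − M₁ = 17.3257 − 22.7147 = -5.389 billion.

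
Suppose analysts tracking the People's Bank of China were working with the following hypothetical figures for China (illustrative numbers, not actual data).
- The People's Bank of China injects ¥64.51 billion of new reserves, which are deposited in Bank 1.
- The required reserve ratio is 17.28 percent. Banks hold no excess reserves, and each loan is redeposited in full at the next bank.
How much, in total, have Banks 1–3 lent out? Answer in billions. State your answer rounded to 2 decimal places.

Bank i lends (1 − rr)^i of the original deposit: Bank 1 lends 64.51·0.8272 ≈ 53.3627, Bank 2 lends 64.51·0.8272² ≈ 44.1416, and so on.
Summing a geometric series: total = 64.51·[0.8272·(1 − 0.8272^3) / (1 − 0.8272)] ≈ 134.0182 billion.

¥134.02 billion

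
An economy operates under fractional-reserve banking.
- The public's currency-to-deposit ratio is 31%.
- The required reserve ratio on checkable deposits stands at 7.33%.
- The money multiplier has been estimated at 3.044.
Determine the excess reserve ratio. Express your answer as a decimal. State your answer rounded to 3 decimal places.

Using m = 3.044. Since m = (1 + c)/(c + rr + e), the denominator satisfies c + rr + e = (1 + c)/m = (1 + 0.31) / 3.044 ≈ 0.430355.
With c = 0.31 and rr = 0.0733, the excess reserve ratio is 0.430355 − 0.31 − 0.0733 = 0.047055.

0.047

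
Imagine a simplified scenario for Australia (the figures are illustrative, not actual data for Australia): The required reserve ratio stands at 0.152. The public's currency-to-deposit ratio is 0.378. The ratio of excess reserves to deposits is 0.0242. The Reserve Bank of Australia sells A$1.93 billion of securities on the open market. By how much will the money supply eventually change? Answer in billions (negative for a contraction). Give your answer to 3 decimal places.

-4.799 billion

The money multiplier is m = (1 + c) / (rr + e + c) = (1 + 0.378) / (0.152 + 0.0242 + 0.378) ≈ 2.48647.
The sale removes 1.93 billion of base, so ΔM = m × ΔMB = 2.48647 × (−1.93) ≈ -4.7989 billion.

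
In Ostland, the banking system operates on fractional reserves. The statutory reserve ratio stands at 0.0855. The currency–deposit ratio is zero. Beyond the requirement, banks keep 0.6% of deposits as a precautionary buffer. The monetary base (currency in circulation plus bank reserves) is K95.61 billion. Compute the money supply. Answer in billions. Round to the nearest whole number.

The money multiplier is m = 1 / (rr + e) = 1 / (0.0855 + 0.006) ≈ 10.9290.
So M = m × MB = 10.9290 × 95.61 ≈ 1044.9217 billion.

K1045 billion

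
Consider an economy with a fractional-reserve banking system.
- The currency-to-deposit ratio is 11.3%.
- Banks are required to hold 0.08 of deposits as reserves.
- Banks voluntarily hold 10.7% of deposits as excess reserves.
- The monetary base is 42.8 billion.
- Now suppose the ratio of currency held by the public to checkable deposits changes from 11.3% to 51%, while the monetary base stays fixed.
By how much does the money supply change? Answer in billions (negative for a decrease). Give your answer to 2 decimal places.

Initially m₁ = (1 + 0.113) / (0.08 + 0.107 + 0.113) = 3.71, so M₁ = 3.71 × 42.8 = 158.788 billion.
After the change m₂ = (1 + 0.51) / (0.08 + 0.107 + 0.51) ≈ 2.16643, so M₂ = 2.16643 × 42.8 ≈ 92.7232 billion.
ΔM = M₂ − M₁ = 92.7232 − 158.788 = -66.0648 billion.

-66.06 billion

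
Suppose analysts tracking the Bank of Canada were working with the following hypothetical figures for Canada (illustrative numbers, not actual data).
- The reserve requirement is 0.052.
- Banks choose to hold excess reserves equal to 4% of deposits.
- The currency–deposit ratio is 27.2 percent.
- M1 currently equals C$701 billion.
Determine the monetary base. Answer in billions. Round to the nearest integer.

C$201 billion

The money multiplier is m = (1 + c) / (rr + e + c) = (1 + 0.272) / (0.052 + 0.04 + 0.272) ≈ 3.4945.
MB = M / m = 701 / 3.4945 ≈ 200.6009 billion.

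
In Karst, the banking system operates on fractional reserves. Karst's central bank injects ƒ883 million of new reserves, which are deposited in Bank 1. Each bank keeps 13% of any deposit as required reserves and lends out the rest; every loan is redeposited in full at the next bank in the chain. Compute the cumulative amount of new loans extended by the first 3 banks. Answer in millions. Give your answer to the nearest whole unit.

Bank i lends (1 − rr)^i of the original deposit: Bank 1 lends 883·0.8700 = 768.2100, Bank 2 lends 883·0.8700² = 668.3427, and so on.
Summing a geometric series: total = 883·[0.8700·(1 − 0.8700^3) / (1 − 0.8700)] ≈ 2018.0108 million.

ƒ2018 million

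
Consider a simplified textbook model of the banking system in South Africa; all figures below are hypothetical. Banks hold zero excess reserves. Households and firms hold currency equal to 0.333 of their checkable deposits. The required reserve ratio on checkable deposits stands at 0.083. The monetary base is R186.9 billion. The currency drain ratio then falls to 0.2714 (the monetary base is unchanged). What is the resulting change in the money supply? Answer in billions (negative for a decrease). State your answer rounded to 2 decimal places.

Initially m₁ = (1 + 0.333) / (0.083 + 0.333) ≈ 3.204327, so M₁ = 3.204327 × 186.9 ≈ 598.8887 billion.
After the change m₂ = (1 + 0.2714) / (0.083 + 0.2714) ≈ 3.587472, so M₂ = 3.587472 × 186.9 ≈ 670.4985 billion.
ΔM = M₂ − M₁ = 670.4985 − 598.8887 = 71.6098 billion.

R71.61 billion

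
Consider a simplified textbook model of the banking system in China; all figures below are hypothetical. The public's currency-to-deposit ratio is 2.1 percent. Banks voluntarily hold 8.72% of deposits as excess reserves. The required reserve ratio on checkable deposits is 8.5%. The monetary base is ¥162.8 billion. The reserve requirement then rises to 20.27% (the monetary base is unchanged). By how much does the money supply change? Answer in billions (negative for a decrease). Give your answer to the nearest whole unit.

Initially m₁ = (1 + 0.021) / (0.085 + 0.0872 + 0.021) ≈ 5.2847, so M₁ = 5.2847 × 162.8 ≈ 860.3492 billion.
After the change m₂ = (1 + 0.021) / (0.2027 + 0.0872 + 0.021) ≈ 3.2840, so M₂ = 3.2840 × 162.8 = 534.6352 billion.
ΔM = M₂ − M₁ = 534.6352 − 860.3492 = -325.714 billion.

-326 billion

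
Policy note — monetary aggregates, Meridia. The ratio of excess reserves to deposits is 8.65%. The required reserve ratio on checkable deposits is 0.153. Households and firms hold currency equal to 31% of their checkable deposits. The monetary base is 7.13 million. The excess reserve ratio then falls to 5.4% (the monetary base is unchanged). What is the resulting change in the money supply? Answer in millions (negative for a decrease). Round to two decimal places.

Initially m₁ = (1 + 0.31) / (0.153 + 0.0865 + 0.31) ≈ 2.3840, so M₁ = 2.3840 × 7.13 ≈ 16.9979 million.
After the change m₂ = (1 + 0.31) / (0.153 + 0.054 + 0.31) ≈ 2.5338, so M₂ = 2.5338 × 7.13 ≈ 18.066 million.
ΔM = M₂ − M₁ = 18.066 − 16.9979 = 1.0681 million.

1.07 million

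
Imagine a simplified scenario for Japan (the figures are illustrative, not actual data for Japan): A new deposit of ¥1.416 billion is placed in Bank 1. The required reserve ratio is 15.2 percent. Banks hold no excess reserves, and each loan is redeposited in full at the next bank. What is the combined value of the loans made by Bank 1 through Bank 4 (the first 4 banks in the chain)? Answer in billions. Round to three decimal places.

¥3.815 billion

Bank i lends (1 − rr)^i of the original deposit: Bank 1 lends 1.416·0.8480 ≈ 1.2008, Bank 2 lends 1.416·0.8480² ≈ 1.0183, and so on.
Summing a geometric series: total = 1.416·[0.8480·(1 − 0.8480^4) / (1 − 0.8480)] ≈ 3.8147 billion.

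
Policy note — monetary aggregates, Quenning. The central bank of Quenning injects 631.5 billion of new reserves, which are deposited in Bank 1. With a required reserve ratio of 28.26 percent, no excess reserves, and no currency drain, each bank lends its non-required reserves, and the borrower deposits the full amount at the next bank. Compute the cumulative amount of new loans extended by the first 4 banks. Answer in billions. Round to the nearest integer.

Bank i lends (1 − rr)^i of the original deposit: Bank 1 lends 631.5·0.7174 = 453.0381, Bank 2 lends 631.5·0.7174² ≈ 325.0095, and so on.
Summing a geometric series: total = 631.5·[0.7174·(1 − 0.7174^4) / (1 − 0.7174)] ≈ 1178.4798 billion.

1178 billion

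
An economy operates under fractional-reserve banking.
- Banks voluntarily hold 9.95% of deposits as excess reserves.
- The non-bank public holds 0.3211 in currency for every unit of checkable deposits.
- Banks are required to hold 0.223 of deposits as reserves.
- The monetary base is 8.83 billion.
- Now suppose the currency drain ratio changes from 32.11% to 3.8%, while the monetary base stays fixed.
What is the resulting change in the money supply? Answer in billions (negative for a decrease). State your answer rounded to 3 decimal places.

Initially m₁ = (1 + 0.3211) / (0.223 + 0.0995 + 0.3211) ≈ 2.05267, so M₁ = 2.05267 × 8.83 ≈ 18.1251 billion.
After the change m₂ = (1 + 0.038) / (0.223 + 0.0995 + 0.038) ≈ 2.87933, so M₂ = 2.87933 × 8.83 ≈ 25.4245 billion.
ΔM = M₂ − M₁ = 25.4245 − 18.1251 = 7.2994 billion.

7.299 billion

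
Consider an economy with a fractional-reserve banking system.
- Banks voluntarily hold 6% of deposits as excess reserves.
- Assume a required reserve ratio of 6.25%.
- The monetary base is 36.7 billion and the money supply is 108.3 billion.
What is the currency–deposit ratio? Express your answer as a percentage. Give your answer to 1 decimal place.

32.7%

Using m = M/MB = 108.3/36.7 ≈ 2.950954. From m = (1 + c)/(c + rr + e), rearranging gives 1 + c = m·(c + rr + e), so c·(1 − m) = m·(rr + e) − 1.
Hence c = [m·(rr + e) − 1]/(1 − m) = [2.950954 × (0.0625 + 0.06) − 1] / (1 − 2.950954) ≈ 0.327280.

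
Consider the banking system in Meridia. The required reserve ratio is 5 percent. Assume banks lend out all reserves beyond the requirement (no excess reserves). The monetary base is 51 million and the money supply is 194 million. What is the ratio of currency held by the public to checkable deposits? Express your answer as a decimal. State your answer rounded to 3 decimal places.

Using m = M/MB = 194/51 ≈ 3.803922. From m = (1 + c)/(c + rr + e), rearranging gives 1 + c = m·(c + rr + e), so c·(1 − m) = m·(rr + e) − 1.
Hence c = [m·(rr + e) − 1]/(1 − m) = [3.803922 × (0.05 + 0) − 1] / (1 − 3.803922) ≈ 0.288811.

0.289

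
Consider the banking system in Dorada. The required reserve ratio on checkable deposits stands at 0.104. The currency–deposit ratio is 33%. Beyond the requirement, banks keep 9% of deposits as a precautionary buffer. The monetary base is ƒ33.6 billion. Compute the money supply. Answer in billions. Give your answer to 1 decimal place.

The money multiplier is m = (1 + c) / (rr + e + c) = (1 + 0.33) / (0.104 + 0.09 + 0.33) ≈ 2.5382.
So M = m × MB = 2.5382 × 33.6 ≈ 85.2835 billion.

ƒ85.3 billion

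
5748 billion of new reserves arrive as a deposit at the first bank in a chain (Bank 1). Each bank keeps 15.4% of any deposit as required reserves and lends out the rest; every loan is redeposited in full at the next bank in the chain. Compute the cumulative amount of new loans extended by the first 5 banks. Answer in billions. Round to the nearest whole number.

Bank i lends (1 − rr)^i of the original deposit: Bank 1 lends 5748·0.8460 = 4862.8080, Bank 2 lends 5748·0.8460² ≈ 4113.9356, and so on.
Summing a geometric series: total = 5748·[0.8460·(1 − 0.8460^5) / (1 − 0.8460)] ≈ 17892.5130 billion.

17893 billion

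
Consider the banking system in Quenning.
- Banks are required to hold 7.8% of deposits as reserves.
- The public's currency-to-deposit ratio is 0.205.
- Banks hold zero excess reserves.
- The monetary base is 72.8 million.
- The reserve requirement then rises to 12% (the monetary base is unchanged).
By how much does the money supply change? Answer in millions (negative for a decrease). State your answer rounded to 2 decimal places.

Initially m₁ = (1 + 0.205) / (0.078 + 0.205) ≈ 4.25795, so M₁ = 4.25795 × 72.8 ≈ 309.9788 million.
After the change m₂ = (1 + 0.205) / (0.12 + 0.205) ≈ 3.70769, so M₂ = 3.70769 × 72.8 ≈ 269.9198 million.
ΔM = M₂ − M₁ = 269.9198 − 309.9788 = -40.059 million.

-40.06 million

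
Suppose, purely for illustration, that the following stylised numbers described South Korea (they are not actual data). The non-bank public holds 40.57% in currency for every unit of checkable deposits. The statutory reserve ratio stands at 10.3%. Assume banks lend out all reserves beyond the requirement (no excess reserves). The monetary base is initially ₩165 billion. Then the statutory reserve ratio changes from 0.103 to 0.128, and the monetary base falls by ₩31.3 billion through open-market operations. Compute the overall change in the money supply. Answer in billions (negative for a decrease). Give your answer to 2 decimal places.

-103.80 billion

Before: m₁ = (1 + 0.4057) / (0.103 + 0.4057) ≈ 2.763318, MB₁ = 165, so M₁ = 2.763318 × 165 ≈ 455.9475 billion.
After: m₂ = (1 + 0.4057) / (0.128 + 0.4057) ≈ 2.633877, MB₂ = 165 − 31.3 = 133.7, so M₂ = 2.633877 × 133.7 ≈ 352.1494 billion.
ΔM = M₂ − M₁ = 352.1494 − 455.9475 = -103.7981 billion.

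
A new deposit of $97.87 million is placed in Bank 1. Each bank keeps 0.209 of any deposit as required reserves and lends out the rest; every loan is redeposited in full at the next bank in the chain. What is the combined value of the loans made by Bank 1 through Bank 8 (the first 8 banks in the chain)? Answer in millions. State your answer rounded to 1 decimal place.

Bank i lends (1 − rr)^i of the original deposit: Bank 1 lends 97.87·0.7910 ≈ 77.4152, Bank 2 lends 97.87·0.7910² ≈ 61.2354, and so on.
Summing a geometric series: total = 97.87·[0.7910·(1 − 0.7910^8) / (1 − 0.7910)] ≈ 313.6411 million.

$313.6 million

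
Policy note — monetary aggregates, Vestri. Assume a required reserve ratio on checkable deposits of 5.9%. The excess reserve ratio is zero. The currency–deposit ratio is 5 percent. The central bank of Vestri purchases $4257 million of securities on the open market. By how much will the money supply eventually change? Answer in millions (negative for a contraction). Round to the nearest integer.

$41008 million

The money multiplier is m = (1 + c) / (rr + c) = (1 + 0.05) / (0.059 + 0.05) ≈ 9.63303.
The purchase adds 4257 million of base, so ΔM = m × ΔMB = 9.63303 × (+4257) ≈ 41007.8087 million.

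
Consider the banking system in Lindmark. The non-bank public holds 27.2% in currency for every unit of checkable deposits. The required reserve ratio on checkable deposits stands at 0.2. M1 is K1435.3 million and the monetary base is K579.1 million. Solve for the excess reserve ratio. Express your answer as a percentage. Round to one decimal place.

Using m = M/MB = 1435.3/579.1 ≈ 2.478501. Since m = (1 + c)/(c + rr + e), the denominator satisfies c + rr + e = (1 + c)/m = (1 + 0.272) / 2.478501 ≈ 0.513213.
With c = 0.272 and rr = 0.2, the excess reserve ratio is 0.513213 − 0.272 − 0.2 = 0.041213.

4.1%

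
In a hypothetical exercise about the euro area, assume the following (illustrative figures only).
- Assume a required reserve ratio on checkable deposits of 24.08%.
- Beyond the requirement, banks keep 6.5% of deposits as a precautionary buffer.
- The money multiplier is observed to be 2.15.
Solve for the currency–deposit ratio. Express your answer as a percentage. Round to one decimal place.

Using m = 2.15. From m = (1 + c)/(c + rr + e), rearranging gives 1 + c = m·(c + rr + e), so c·(1 − m) = m·(rr + e) − 1.
Hence c = [m·(rr + e) − 1]/(1 − m) = [2.15 × (0.2408 + 0.065) − 1] / (1 − 2.15) ≈ 0.297852.

29.8%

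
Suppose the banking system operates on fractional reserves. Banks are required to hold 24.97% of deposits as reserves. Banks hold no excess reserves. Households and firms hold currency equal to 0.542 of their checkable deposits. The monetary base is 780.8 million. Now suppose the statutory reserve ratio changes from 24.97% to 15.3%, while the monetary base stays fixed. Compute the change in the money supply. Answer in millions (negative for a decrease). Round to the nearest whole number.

Initially m₁ = (1 + 0.542) / (0.2497 + 0.542) ≈ 1.9477, so M₁ = 1.9477 × 780.8 ≈ 1520.7642 million.
After the change m₂ = (1 + 0.542) / (0.153 + 0.542) ≈ 2.2187, so M₂ = 2.2187 × 780.8 ≈ 1732.361 million.
ΔM = M₂ − M₁ = 1732.361 − 1520.7642 = 211.5968 million.

212 million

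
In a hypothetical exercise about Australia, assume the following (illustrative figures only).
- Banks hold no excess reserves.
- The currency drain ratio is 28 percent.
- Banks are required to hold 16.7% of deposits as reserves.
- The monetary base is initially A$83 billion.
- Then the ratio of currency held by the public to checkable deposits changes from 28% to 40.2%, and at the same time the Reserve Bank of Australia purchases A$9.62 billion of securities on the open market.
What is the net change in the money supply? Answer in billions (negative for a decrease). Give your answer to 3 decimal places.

Before: m₁ = (1 + 0.28) / (0.167 + 0.28) ≈ 2.863535, MB₁ = 83, so M₁ = 2.863535 × 83 ≈ 237.6734 billion.
After: m₂ = (1 + 0.402) / (0.167 + 0.402) ≈ 2.463972, MB₂ = 83 + 9.62 = 92.62, so M₂ = 2.463972 × 92.62 ≈ 228.2131 billion.
ΔM = M₂ − M₁ = 228.2131 − 237.6734 = -9.4603 billion.

-9.460 billion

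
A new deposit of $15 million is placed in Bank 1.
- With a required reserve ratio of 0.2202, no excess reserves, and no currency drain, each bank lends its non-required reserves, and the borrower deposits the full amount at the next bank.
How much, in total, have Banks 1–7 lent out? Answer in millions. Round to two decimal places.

$43.81 million

Bank i lends (1 − rr)^i of the original deposit: Bank 1 lends 15·0.7798 = 11.6970, Bank 2 lends 15·0.7798² ≈ 9.1213, and so on.
Summing a geometric series: total = 15·[0.7798·(1 − 0.7798^7) / (1 − 0.7798)] ≈ 43.8058 million.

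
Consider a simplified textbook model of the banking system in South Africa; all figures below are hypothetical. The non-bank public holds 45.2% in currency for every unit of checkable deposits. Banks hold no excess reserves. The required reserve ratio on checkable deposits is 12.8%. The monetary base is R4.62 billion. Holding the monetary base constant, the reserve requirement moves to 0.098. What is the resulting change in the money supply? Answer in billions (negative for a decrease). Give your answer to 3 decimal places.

R0.631 billion

Initially m₁ = (1 + 0.452) / (0.128 + 0.452) ≈ 2.50345, so M₁ = 2.50345 × 4.62 ≈ 11.5659 billion.
After the change m₂ = (1 + 0.452) / (0.098 + 0.452) = 2.64, so M₂ = 2.64 × 4.62 = 12.1968 billion.
ΔM = M₂ − M₁ = 12.1968 − 11.5659 = 0.6309 billion.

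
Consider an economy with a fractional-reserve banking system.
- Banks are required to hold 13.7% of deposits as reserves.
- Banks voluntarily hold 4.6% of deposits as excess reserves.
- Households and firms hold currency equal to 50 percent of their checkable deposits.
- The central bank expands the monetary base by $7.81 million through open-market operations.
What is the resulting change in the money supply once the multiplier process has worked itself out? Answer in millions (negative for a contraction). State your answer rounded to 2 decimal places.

$17.15 million

The money multiplier is m = (1 + c) / (rr + e + c) = (1 + 0.5) / (0.137 + 0.046 + 0.5) ≈ 2.1962.
The purchase adds 7.81 million of base, so ΔM = m × ΔMB = 2.1962 × (+7.81) ≈ 17.1523 million.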